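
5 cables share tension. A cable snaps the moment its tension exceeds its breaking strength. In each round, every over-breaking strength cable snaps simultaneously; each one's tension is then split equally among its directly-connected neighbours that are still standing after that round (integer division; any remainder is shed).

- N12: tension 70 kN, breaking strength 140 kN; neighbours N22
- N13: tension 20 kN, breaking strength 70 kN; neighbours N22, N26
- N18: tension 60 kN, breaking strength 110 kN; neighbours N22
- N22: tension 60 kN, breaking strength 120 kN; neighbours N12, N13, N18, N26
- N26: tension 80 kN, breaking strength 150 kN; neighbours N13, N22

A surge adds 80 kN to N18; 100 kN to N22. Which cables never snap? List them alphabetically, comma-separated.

Round 1 — N18 at 140 > 110; N22 at 160 > 120. N18, N22 snap.
  N18 sheds 140 kN: no online neighbours, lost.
  N22 sheds 160 kN to N12, N13, N26: 53 each (1 lost).
    N12: 70+53 = 123 ≤ 140
    N13: 20+53 = 73 > 70
    N26: 80+53 = 133 ≤ 150
Round 2 — N13 snaps.
  N13 sheds 73 kN to N26: 73 each.
    N26: 133+73 = 206 > 150
Round 3 — N26 snaps.
  N26 sheds 206 kN: no online neighbours, lost.
No further breaks.

N12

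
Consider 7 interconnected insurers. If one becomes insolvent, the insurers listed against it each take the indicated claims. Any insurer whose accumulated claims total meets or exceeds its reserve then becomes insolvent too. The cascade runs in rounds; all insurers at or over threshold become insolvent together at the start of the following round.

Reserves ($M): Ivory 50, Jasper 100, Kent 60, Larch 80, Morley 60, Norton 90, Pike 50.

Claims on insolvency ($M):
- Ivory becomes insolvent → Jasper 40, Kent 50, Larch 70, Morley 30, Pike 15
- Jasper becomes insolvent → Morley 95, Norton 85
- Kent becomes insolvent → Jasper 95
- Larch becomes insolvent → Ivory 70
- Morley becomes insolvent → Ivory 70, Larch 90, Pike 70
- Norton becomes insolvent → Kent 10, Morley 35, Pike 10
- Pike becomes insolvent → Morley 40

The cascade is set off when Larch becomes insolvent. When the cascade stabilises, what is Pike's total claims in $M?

15

Round 1 — Larch becomes insolvent (initial).
  Ivory: +70 → 70 ≥ 50
Round 2 — Ivory becomes insolvent.
  Jasper: +40 → 40 < 100
  Kent: +50 → 50 < 60
  Morley: +30 → 30 < 60
  Pike: +15 → 15 < 50
No further insolvencies.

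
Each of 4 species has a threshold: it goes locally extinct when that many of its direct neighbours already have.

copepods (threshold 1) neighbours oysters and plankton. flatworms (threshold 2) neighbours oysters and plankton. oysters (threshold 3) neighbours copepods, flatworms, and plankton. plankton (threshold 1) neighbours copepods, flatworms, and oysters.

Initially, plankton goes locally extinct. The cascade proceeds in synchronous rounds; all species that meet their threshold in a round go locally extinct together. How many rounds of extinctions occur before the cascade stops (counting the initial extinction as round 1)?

Round 1 — plankton goes locally extinct (initial).
Round 2 — checking thresholds:
  copepods: 1 of 2 neighbours ≥ 1, goes locally extinct.
  flatworms: 1 of 2 neighbours < 2, below threshold.
  oysters: 1 of 3 neighbours < 3, below threshold.
Round 3 — no new extinctions; cascade stops.

2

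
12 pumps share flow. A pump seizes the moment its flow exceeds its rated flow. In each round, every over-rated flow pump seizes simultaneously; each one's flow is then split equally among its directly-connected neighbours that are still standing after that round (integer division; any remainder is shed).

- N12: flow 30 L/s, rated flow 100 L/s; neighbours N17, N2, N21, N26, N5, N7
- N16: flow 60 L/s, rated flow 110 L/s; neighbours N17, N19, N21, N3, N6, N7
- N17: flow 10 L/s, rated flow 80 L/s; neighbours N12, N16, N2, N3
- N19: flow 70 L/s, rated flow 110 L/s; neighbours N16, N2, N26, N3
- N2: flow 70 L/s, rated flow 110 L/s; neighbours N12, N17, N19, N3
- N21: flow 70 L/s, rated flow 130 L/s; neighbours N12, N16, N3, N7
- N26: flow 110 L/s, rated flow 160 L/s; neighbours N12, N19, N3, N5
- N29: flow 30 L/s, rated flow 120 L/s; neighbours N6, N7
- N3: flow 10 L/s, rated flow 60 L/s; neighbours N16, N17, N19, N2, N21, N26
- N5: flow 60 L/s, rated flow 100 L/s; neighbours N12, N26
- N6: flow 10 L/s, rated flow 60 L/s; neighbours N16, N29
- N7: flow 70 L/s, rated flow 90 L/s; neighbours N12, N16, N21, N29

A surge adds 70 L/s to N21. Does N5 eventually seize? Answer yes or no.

yes

Round 1 — N21 at 140 > 130. N21 seizes.
  N21 sheds 140 L/s to N12, N16, N3, N7: 35 each.
    N12: 30+35 = 65 ≤ 100
    N16: 60+35 = 95 ≤ 110
    N3: 10+35 = 45 ≤ 60
    N7: 70+35 = 105 > 90
Round 2 — N7 seizes.
  N7 sheds 105 L/s to N12, N16, N29: 35 each.
    N12: 65+35 = 100 ≤ 100
    N16: 95+35 = 130 > 110
    N29: 30+35 = 65 ≤ 120
Round 3 — N16 seizes.
  N16 sheds 130 L/s to N17, N19, N3, N6: 32 each (2 lost).
    N17: 10+32 = 42 ≤ 80
    N19: 70+32 = 102 ≤ 110
    N3: 45+32 = 77 > 60
    N6: 10+32 = 42 ≤ 60
Round 4 — N3 seizes.
  N3 sheds 77 L/s to N17, N19, N2, N26: 19 each (1 lost).
    N17: 42+19 = 61 ≤ 80
    N19: 102+19 = 121 > 110
    N2: 70+19 = 89 ≤ 110
    N26: 110+19 = 129 ≤ 160
Round 5 — N19 seizes.
  N19 sheds 121 L/s to N2, N26: 60 each (1 lost).
    N2: 89+60 = 149 > 110
    N26: 129+60 = 189 > 160
Round 6 — N2, N26 seize.
  N2 sheds 149 L/s to N12, N17: 74 each (1 lost).
    N12: 100+74 = 174 > 100
    N17: 61+74 = 135 > 80
  N26 sheds 189 L/s to N12, N5: 94 each (1 lost).
    N12: 174+94 = 268 > 100
    N5: 60+94 = 154 > 100
Round 7 — N12, N17, N5 seize.
  N12 sheds 268 L/s: no online neighbours, lost.
  N17 sheds 135 L/s: no online neighbours, lost.
  N5 sheds 154 L/s: no online neighbours, lost.
No further seizures.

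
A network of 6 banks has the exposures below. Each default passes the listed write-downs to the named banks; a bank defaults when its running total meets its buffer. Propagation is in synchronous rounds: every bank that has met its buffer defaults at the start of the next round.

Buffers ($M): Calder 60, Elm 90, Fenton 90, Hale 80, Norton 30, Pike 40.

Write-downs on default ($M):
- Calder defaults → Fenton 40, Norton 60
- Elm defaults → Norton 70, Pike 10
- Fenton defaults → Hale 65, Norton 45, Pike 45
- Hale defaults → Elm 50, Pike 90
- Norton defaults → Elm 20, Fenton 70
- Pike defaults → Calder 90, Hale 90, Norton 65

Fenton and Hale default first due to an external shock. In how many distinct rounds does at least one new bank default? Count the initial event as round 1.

Round 1 — Fenton, Hale default (initial).
  Elm: +50 → 50 < 90
  Norton: +45 → 45 ≥ 30
  Pike: +45+90 → 135 ≥ 40
Round 2 — Norton, Pike default.
  Calder: +90 → 90 ≥ 60
  Elm: +20 → 70 < 90
Round 3 — Calder defaults.
No further defaults.

3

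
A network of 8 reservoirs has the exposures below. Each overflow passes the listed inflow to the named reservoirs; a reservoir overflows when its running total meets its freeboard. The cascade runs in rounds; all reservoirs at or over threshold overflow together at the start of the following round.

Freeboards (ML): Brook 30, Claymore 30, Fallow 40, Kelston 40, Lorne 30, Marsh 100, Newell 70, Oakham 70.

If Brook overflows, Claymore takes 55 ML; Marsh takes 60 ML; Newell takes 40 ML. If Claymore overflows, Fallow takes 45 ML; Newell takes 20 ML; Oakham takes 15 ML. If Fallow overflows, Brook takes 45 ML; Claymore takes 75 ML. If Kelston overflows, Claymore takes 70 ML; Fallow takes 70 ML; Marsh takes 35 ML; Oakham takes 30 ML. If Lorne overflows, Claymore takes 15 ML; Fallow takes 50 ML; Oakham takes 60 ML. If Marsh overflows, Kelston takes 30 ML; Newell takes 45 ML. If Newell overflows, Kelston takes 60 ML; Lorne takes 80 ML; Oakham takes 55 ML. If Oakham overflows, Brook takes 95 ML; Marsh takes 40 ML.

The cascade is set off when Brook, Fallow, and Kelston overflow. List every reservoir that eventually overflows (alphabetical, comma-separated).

Round 1 — Brook, Fallow, Kelston overflow (initial).
  Claymore: +55+75+70 → 200 ≥ 30
  Marsh: +60+35 → 95 < 100
  Newell: +40 → 40 < 70
  Oakham: +30 → 30 < 70
Round 2 — Claymore overflows.
  Newell: +20 → 60 < 70
  Oakham: +15 → 45 < 70
No further overflows.

Brook, Claymore, Fallow, Kelston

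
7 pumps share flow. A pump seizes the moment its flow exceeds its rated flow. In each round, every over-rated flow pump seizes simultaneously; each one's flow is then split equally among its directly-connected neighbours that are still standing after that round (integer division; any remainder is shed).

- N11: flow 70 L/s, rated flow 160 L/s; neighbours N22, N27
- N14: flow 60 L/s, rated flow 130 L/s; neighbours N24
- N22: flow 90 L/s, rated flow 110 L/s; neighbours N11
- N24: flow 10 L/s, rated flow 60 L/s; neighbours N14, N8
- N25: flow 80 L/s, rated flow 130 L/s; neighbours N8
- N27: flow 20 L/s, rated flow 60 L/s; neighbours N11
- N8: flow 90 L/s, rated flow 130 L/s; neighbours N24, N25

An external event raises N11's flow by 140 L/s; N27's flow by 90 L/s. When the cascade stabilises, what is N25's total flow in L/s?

Round 1 — N11 at 210 > 160; N27 at 110 > 60. N11, N27 seize.
  N11 sheds 210 L/s to N22: 210 each.
    N22: 90+210 = 300 > 110
  N27 sheds 110 L/s: no online neighbours, lost.
Round 2 — N22 seizes.
  N22 sheds 300 L/s: no online neighbours, lost.
No further seizures.

80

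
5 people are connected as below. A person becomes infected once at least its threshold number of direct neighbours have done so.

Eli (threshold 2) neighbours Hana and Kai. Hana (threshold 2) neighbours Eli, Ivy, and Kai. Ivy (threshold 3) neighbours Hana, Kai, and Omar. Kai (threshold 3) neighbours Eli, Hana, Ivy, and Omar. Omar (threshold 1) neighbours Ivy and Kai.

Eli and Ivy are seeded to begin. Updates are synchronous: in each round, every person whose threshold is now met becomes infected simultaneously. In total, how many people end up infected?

Round 1 — Eli, Ivy become infected (initial).
Round 2 — checking thresholds:
  Hana: 2 of 3 neighbours ≥ 2, becomes infected.
  Kai: 2 of 4 neighbours < 3, not yet.
  Omar: 1 of 2 neighbours ≥ 1, becomes infected.
Round 3 — checking thresholds:
  Kai: 4 of 4 neighbours ≥ 3, becomes infected.
Round 4 — no new infections; cascade stops.

5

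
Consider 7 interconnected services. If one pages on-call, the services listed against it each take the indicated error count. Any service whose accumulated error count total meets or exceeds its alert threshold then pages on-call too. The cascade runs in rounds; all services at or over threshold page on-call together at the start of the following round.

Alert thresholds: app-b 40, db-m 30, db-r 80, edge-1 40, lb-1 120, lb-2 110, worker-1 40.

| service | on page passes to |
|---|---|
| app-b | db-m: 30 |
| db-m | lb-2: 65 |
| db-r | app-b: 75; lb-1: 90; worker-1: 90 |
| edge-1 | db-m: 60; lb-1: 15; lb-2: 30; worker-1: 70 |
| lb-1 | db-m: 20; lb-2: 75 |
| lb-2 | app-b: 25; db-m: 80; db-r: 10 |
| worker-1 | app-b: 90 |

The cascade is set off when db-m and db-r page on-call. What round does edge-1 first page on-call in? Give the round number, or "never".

never

Round 1 — db-m, db-r page on-call (initial).
  app-b: +75 → 75 ≥ 40
  lb-1: +90 → 90 < 120
  lb-2: +65 → 65 < 110
  worker-1: +90 → 90 ≥ 40
Round 2 — app-b, worker-1 page on-call.
No further pages.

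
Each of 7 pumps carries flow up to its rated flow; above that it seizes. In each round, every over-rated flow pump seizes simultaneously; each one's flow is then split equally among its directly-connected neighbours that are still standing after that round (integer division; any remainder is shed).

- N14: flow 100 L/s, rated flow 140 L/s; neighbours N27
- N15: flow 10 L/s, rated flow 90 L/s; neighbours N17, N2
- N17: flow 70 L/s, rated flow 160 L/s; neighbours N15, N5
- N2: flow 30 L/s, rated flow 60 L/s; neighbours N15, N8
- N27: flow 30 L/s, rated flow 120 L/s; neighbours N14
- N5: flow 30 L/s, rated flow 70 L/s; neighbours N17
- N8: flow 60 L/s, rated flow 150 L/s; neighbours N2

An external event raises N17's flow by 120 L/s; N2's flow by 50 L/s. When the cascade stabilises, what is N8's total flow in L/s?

Round 1 — N17 at 190 > 160; N2 at 80 > 60. N17, N2 seize.
  N17 sheds 190 L/s to N15, N5: 95 each.
    N15: 10+95 = 105 > 90
    N5: 30+95 = 125 > 70
  N2 sheds 80 L/s to N15, N8: 40 each.
    N15: 105+40 = 145 > 90
    N8: 60+40 = 100 ≤ 150
Round 2 — N15, N5 seize.
  N15 sheds 145 L/s: no online neighbours, lost.
  N5 sheds 125 L/s: no online neighbours, lost.
No further seizures.

100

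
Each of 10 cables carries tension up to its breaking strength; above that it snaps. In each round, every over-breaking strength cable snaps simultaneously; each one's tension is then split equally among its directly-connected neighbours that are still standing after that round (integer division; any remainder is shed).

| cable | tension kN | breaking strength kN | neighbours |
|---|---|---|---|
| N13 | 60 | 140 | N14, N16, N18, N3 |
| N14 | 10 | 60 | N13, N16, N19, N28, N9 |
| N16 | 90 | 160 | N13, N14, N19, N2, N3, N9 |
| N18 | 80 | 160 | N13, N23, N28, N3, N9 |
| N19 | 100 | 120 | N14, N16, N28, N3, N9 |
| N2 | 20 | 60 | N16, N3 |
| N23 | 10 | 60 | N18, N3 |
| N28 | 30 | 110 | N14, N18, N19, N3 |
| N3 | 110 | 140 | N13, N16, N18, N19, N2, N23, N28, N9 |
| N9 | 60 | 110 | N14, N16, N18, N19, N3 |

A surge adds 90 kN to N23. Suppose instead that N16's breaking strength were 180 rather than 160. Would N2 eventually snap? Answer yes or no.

yes

With N16's breaking strength at 180:
Round 1 — N23 at 100 > 60. N23 snaps.
  N23 sheds 100 kN to N18, N3: 50 each.
    N18: 80+50 = 130 ≤ 160
    N3: 110+50 = 160 > 140
Round 2 — N3 snaps.
  N3 sheds 160 kN to N13, N16, N18, N19, N2, N28, N9: 22 each (6 lost).
    N13: 60+22 = 82 ≤ 140
    N16: 90+22 = 112 ≤ 180
    N18: 130+22 = 152 ≤ 160
    N19: 100+22 = 122 > 120
    N2: 20+22 = 42 ≤ 60
    N28: 30+22 = 52 ≤ 110
    N9: 60+22 = 82 ≤ 110
Round 3 — N19 snaps.
  N19 sheds 122 kN to N14, N16, N28, N9: 30 each (2 lost).
    N14: 10+30 = 40 ≤ 60
    N16: 112+30 = 142 ≤ 180
    N28: 52+30 = 82 ≤ 110
    N9: 82+30 = 112 > 110
Round 4 — N9 snaps.
  N9 sheds 112 kN to N14, N16, N18: 37 each (1 lost).
    N14: 40+37 = 77 > 60
    N16: 142+37 = 179 ≤ 180
    N18: 152+37 = 189 > 160
Round 5 — N14, N18 snap.
  N14 sheds 77 kN to N13, N16, N28: 25 each (2 lost).
    N13: 82+25 = 107 ≤ 140
    N16: 179+25 = 204 > 180
    N28: 82+25 = 107 ≤ 110
  N18 sheds 189 kN to N13, N28: 94 each (1 lost).
    N13: 107+94 = 201 > 140
    N28: 107+94 = 201 > 110
Round 6 — N13, N16, N28 snap.
  N13 sheds 201 kN: no online neighbours, lost.
  N16 sheds 204 kN to N2: 204 each.
    N2: 42+204 = 246 > 60
  N28 sheds 201 kN: no online neighbours, lost.
Round 7 — N2 snaps.
  N2 sheds 246 kN: no online neighbours, lost.
No further breaks.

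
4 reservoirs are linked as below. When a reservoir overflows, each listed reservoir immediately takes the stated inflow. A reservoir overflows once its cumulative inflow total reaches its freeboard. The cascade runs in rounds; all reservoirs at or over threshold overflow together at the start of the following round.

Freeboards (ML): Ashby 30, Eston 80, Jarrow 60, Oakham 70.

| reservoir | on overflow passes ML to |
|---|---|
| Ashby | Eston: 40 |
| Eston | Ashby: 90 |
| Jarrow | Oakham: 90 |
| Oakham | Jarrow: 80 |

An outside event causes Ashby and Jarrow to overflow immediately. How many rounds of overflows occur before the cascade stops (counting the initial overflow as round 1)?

Round 1 — Ashby, Jarrow overflow (initial).
  Eston: +40 → 40 < 80
  Oakham: +90 → 90 ≥ 70
Round 2 — Oakham overflows.
No further overflows.

2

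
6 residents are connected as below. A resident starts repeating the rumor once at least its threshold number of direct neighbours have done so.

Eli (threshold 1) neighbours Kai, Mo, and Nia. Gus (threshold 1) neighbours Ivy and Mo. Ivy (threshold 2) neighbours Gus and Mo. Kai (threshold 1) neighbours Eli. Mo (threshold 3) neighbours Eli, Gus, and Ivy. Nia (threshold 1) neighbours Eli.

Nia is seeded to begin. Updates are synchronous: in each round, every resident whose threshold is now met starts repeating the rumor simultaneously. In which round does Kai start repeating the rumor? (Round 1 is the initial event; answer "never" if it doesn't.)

3

Round 1 — Nia starts repeating the rumor (initial).
Round 2 — checking thresholds:
  Eli: 1 of 3 neighbours ≥ 1, starts repeating the rumor.
Round 3 — checking thresholds:
  Kai: 1 of 1 neighbours ≥ 1, starts repeating the rumor.
  Mo: 1 of 3 neighbours < 3, below threshold.
Round 4 — no new spreads; cascade stops.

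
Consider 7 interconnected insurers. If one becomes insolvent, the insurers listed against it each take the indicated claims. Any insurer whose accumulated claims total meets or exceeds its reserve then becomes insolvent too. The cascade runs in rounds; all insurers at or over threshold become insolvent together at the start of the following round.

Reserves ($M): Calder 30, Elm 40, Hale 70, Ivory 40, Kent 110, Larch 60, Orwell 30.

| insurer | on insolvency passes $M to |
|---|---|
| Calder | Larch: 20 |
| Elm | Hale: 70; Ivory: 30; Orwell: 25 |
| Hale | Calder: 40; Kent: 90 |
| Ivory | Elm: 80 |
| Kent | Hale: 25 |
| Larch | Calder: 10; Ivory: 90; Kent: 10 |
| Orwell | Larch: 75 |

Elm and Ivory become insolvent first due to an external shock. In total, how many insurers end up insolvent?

4

Round 1 — Elm, Ivory become insolvent (initial).
  Hale: +70 → 70 ≥ 70
  Orwell: +25 → 25 < 30
Round 2 — Hale becomes insolvent.
  Calder: +40 → 40 ≥ 30
  Kent: +90 → 90 < 110
Round 3 — Calder becomes insolvent.
  Larch: +20 → 20 < 60
No further insolvencies.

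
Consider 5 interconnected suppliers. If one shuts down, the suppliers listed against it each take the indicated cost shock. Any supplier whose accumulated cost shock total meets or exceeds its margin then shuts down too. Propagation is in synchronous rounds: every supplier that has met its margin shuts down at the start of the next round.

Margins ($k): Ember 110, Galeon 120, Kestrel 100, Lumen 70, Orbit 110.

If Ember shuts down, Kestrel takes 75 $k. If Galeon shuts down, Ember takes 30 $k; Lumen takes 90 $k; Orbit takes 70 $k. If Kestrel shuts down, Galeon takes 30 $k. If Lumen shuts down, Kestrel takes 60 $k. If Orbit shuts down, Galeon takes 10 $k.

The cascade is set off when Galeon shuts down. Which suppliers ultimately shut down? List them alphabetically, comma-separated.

Round 1 — Galeon shuts down (initial).
  Ember: +30 → 30 < 110
  Lumen: +90 → 90 ≥ 70
  Orbit: +70 → 70 < 110
Round 2 — Lumen shuts down.
  Kestrel: +60 → 60 < 100
No further shutdowns.

Galeon, Lumen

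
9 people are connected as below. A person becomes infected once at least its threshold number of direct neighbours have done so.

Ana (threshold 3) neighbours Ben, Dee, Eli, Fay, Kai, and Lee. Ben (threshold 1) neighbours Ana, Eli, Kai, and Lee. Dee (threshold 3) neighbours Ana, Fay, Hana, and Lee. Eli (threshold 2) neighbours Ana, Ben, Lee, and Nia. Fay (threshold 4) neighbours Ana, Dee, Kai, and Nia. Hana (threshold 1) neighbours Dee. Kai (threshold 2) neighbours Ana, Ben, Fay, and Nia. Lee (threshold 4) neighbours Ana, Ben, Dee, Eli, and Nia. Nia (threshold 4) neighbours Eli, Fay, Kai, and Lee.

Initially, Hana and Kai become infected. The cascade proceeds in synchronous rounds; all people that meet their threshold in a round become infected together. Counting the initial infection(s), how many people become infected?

Round 1 — Hana, Kai become infected (initial).
Round 2 — checking thresholds:
  Ana: 1 of 6 neighbours < 3, below threshold.
  Ben: 1 of 4 neighbours ≥ 1, becomes infected.
  Dee: 1 of 4 neighbours < 3, below threshold.
  Fay: 1 of 4 neighbours < 4, below threshold.
  Nia: 1 of 4 neighbours < 4, below threshold.
Round 3 — no new infections; cascade stops.

3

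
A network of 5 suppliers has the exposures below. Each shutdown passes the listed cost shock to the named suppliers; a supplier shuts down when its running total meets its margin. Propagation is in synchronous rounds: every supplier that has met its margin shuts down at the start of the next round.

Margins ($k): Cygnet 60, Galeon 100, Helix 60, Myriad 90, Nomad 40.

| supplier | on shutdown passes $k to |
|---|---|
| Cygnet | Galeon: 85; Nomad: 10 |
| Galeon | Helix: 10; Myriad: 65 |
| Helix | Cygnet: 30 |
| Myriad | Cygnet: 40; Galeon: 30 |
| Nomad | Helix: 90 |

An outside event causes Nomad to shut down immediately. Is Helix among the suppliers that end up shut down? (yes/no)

yes

Round 1 — Nomad shuts down (initial).
  Helix: +90 → 90 ≥ 60
Round 2 — Helix shuts down.
  Cygnet: +30 → 30 < 60
No further shutdowns.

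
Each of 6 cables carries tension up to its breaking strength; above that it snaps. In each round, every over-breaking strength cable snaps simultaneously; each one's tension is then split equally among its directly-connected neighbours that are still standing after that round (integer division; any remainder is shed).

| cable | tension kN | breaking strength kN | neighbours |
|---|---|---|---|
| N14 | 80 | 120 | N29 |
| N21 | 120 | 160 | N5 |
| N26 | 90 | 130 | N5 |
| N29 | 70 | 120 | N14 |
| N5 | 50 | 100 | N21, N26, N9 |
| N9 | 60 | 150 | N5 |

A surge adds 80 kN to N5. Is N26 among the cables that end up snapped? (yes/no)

yes

Round 1 — N5 at 130 > 100. N5 snaps.
  N5 sheds 130 kN to N21, N26, N9: 43 each (1 lost).
    N21: 120+43 = 163 > 160
    N26: 90+43 = 133 > 130
    N9: 60+43 = 103 ≤ 150
Round 2 — N21, N26 snap.
  N21 sheds 163 kN: no online neighbours, lost.
  N26 sheds 133 kN: no online neighbours, lost.
No further breaks.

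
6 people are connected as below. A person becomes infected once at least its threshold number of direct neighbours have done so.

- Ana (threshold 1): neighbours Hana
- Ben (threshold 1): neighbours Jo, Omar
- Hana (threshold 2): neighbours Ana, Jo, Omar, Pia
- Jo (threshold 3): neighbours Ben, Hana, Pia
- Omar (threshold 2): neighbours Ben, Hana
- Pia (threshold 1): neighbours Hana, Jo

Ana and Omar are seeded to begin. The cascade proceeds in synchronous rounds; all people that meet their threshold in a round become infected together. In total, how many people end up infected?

Round 1 — Ana, Omar become infected (initial).
Round 2 — checking thresholds:
  Ben: 1 of 2 neighbours ≥ 1, becomes infected.
  Hana: 2 of 4 neighbours ≥ 2, becomes infected.
Round 3 — checking thresholds:
  Jo: 2 of 3 neighbours < 3, not yet.
  Pia: 1 of 2 neighbours ≥ 1, becomes infected.
Round 4 — checking thresholds:
  Jo: 3 of 3 neighbours ≥ 3, becomes infected.
Round 5 — no new infections; cascade stops.

6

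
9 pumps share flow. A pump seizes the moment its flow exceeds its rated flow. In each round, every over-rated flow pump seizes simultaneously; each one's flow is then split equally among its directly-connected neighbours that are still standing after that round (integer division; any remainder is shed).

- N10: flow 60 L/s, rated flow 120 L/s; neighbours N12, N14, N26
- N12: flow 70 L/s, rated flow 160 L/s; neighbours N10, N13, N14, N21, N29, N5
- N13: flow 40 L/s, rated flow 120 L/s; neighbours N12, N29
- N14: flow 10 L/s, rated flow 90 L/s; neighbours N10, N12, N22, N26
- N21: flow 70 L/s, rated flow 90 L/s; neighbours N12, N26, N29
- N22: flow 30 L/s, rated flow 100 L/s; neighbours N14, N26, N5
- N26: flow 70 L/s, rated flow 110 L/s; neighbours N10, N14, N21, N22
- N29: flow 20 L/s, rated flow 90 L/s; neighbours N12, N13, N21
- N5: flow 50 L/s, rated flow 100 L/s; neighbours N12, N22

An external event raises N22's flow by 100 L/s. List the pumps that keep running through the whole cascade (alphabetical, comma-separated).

Round 1 — N22 at 130 > 100. N22 seizes.
  N22 sheds 130 L/s to N14, N26, N5: 43 each (1 lost).
    N14: 10+43 = 53 ≤ 90
    N26: 70+43 = 113 > 110
    N5: 50+43 = 93 ≤ 100
Round 2 — N26 seizes.
  N26 sheds 113 L/s to N10, N14, N21: 37 each (2 lost).
    N10: 60+37 = 97 ≤ 120
    N14: 53+37 = 90 ≤ 90
    N21: 70+37 = 107 > 90
Round 3 — N21 seizes.
  N21 sheds 107 L/s to N12, N29: 53 each (1 lost).
    N12: 70+53 = 123 ≤ 160
    N29: 20+53 = 73 ≤ 90
No further seizures.

N10, N12, N13, N14, N29, N5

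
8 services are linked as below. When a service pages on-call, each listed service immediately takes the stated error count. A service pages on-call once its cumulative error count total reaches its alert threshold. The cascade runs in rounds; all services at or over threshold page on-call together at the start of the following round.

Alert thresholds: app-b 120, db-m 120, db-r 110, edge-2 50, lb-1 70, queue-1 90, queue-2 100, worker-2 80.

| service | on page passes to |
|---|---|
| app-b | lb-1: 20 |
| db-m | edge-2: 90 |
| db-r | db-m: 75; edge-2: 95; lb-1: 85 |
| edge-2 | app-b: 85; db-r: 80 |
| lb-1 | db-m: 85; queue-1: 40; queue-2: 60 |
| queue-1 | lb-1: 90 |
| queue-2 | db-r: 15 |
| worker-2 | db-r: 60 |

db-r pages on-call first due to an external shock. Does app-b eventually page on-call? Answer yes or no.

Round 1 — db-r pages on-call (initial).
  db-m: +75 → 75 < 120
  edge-2: +95 → 95 ≥ 50
  lb-1: +85 → 85 ≥ 70
Round 2 — edge-2, lb-1 page on-call.
  app-b: +85 → 85 < 120
  db-m: +85 → 160 ≥ 120
  queue-1: +40 → 40 < 90
  queue-2: +60 → 60 < 100
Round 3 — db-m pages on-call.
No further pages.

no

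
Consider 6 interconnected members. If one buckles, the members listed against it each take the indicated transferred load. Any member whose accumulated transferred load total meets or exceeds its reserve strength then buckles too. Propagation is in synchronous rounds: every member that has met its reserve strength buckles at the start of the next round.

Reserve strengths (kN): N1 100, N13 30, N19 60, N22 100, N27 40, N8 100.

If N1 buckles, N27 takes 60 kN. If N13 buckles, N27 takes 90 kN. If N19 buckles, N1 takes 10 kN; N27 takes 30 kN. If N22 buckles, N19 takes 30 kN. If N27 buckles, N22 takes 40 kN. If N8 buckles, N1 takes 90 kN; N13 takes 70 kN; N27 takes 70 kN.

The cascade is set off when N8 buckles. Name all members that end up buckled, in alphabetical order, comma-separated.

N13, N27, N8

Round 1 — N8 buckles (initial).
  N1: +90 → 90 < 100
  N13: +70 → 70 ≥ 30
  N27: +70 → 70 ≥ 40
Round 2 — N13, N27 buckle.
  N22: +40 → 40 < 100
No further bucklings.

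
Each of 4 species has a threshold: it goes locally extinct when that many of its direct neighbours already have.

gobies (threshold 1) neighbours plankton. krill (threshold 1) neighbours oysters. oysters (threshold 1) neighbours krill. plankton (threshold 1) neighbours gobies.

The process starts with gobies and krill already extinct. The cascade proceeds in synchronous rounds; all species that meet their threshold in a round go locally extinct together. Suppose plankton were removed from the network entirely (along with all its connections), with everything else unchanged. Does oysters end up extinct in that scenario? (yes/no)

yes

With plankton removed:
Round 1 — gobies, krill go locally extinct (initial).
Round 2 — checking thresholds:
  oysters: 1 of 1 neighbours ≥ 1, goes locally extinct.
Round 3 — no new extinctions; cascade stops.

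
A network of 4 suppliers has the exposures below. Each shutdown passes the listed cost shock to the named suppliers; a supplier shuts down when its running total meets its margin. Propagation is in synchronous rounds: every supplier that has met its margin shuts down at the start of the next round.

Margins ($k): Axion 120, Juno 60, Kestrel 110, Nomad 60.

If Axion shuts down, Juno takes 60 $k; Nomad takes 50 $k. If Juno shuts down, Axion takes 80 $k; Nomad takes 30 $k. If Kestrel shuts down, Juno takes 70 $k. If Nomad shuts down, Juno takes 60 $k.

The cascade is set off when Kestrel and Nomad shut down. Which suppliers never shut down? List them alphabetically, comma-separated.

Axion

Round 1 — Kestrel, Nomad shut down (initial).
  Juno: +70+60 → 130 ≥ 60
Round 2 — Juno shuts down.
  Axion: +80 → 80 < 120
No further shutdowns.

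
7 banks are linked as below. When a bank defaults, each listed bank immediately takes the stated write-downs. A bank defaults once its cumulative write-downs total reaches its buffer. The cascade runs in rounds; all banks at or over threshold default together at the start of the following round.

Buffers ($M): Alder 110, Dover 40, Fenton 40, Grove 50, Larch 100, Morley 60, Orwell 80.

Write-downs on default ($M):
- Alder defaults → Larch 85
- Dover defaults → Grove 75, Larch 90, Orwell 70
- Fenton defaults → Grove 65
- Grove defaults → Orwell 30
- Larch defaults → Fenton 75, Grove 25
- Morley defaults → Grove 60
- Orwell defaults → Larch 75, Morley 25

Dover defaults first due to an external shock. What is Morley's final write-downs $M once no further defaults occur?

25

Round 1 — Dover defaults (initial).
  Grove: +75 → 75 ≥ 50
  Larch: +90 → 90 < 100
  Orwell: +70 → 70 < 80
Round 2 — Grove defaults.
  Orwell: +30 → 100 ≥ 80
Round 3 — Orwell defaults.
  Larch: +75 → 165 ≥ 100
  Morley: +25 → 25 < 60
Round 4 — Larch defaults.
  Fenton: +75 → 75 ≥ 40
Round 5 — Fenton defaults.
No further defaults.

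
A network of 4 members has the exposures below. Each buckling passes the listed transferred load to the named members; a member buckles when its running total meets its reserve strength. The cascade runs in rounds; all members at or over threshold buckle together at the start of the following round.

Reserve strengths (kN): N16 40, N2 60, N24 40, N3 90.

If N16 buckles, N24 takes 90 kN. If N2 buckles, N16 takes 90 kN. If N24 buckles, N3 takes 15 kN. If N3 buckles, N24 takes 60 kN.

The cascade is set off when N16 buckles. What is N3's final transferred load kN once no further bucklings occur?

Round 1 — N16 buckles (initial).
  N24: +90 → 90 ≥ 40
Round 2 — N24 buckles.
  N3: +15 → 15 < 90
No further bucklings.

15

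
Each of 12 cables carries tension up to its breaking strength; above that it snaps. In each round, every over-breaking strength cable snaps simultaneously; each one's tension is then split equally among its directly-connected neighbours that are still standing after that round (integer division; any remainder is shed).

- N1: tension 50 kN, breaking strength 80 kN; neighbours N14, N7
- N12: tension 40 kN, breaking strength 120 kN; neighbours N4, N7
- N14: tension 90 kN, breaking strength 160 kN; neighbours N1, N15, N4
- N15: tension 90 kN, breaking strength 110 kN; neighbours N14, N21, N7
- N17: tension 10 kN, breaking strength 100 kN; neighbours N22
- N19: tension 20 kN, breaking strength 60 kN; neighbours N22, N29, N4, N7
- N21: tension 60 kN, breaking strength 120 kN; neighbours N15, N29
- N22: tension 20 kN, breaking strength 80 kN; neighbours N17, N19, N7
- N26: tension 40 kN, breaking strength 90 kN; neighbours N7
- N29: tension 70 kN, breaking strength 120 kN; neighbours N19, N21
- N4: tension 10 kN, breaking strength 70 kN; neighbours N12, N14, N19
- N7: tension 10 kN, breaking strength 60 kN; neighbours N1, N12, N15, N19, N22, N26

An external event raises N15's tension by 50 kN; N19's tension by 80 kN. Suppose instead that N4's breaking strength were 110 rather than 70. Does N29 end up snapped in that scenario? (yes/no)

With N4's breaking strength at 110:
Round 1 — N15 at 140 > 110; N19 at 100 > 60. N15, N19 snap.
  N15 sheds 140 kN to N14, N21, N7: 46 each (2 lost).
    N14: 90+46 = 136 ≤ 160
    N21: 60+46 = 106 ≤ 120
    N7: 10+46 = 56 ≤ 60
  N19 sheds 100 kN to N22, N29, N4, N7: 25 each.
    N22: 20+25 = 45 ≤ 80
    N29: 70+25 = 95 ≤ 120
    N4: 10+25 = 35 ≤ 110
    N7: 56+25 = 81 > 60
Round 2 — N7 snaps.
  N7 sheds 81 kN to N1, N12, N22, N26: 20 each (1 lost).
    N1: 50+20 = 70 ≤ 80
    N12: 40+20 = 60 ≤ 120
    N22: 45+20 = 65 ≤ 80
    N26: 40+20 = 60 ≤ 90
No further breaks.

no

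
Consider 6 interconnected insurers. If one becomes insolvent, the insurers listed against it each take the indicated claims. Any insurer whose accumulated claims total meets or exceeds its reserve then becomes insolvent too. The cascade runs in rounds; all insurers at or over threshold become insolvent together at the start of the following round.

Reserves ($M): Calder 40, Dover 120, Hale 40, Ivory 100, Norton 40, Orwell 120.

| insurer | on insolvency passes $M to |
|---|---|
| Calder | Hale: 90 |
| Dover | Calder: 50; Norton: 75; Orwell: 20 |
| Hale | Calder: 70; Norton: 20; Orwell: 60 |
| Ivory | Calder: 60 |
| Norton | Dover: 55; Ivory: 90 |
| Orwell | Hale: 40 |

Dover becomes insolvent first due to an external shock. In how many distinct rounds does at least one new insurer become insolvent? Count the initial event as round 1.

Round 1 — Dover becomes insolvent (initial).
  Calder: +50 → 50 ≥ 40
  Norton: +75 → 75 ≥ 40
  Orwell: +20 → 20 < 120
Round 2 — Calder, Norton become insolvent.
  Hale: +90 → 90 ≥ 40
  Ivory: +90 → 90 < 100
Round 3 — Hale becomes insolvent.
  Orwell: +60 → 80 < 120
No further insolvencies.

3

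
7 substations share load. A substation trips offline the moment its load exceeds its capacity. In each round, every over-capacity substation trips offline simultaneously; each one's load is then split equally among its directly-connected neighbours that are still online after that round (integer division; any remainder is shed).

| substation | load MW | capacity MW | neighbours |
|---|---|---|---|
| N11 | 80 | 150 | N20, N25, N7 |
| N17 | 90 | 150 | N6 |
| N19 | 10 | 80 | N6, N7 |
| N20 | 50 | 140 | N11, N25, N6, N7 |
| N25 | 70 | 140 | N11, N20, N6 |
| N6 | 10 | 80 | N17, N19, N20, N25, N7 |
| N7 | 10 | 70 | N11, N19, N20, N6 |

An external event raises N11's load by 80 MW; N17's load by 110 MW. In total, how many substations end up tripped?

7

Round 1 — N11 at 160 > 150; N17 at 200 > 150. N11, N17 trip offline.
  N11 sheds 160 MW to N20, N25, N7: 53 each (1 lost).
    N20: 50+53 = 103 ≤ 140
    N25: 70+53 = 123 ≤ 140
    N7: 10+53 = 63 ≤ 70
  N17 sheds 200 MW to N6: 200 each.
    N6: 10+200 = 210 > 80
Round 2 — N6 trips offline.
  N6 sheds 210 MW to N19, N20, N25, N7: 52 each (2 lost).
    N19: 10+52 = 62 ≤ 80
    N20: 103+52 = 155 > 140
    N25: 123+52 = 175 > 140
    N7: 63+52 = 115 > 70
Round 3 — N20, N25, N7 trip offline.
  N20 sheds 155 MW: no online neighbours, lost.
  N25 sheds 175 MW: no online neighbours, lost.
  N7 sheds 115 MW to N19: 115 each.
    N19: 62+115 = 177 > 80
Round 4 — N19 trips offline.
  N19 sheds 177 MW: no online neighbours, lost.
No further trips.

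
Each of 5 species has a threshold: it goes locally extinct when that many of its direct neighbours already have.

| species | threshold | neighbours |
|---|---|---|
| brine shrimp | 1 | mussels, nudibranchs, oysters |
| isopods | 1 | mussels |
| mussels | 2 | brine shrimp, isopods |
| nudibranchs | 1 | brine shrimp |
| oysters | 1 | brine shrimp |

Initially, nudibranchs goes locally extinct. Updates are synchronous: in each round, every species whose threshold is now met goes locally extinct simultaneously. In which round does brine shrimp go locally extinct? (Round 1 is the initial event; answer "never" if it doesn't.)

2

Round 1 — nudibranchs goes locally extinct (initial).
Round 2 — checking thresholds:
  brine shrimp: 1 of 3 neighbours ≥ 1, goes locally extinct.
Round 3 — checking thresholds:
  mussels: 1 of 2 neighbours < 2, below threshold.
  oysters: 1 of 1 neighbours ≥ 1, goes locally extinct.
Round 4 — no new extinctions; cascade stops.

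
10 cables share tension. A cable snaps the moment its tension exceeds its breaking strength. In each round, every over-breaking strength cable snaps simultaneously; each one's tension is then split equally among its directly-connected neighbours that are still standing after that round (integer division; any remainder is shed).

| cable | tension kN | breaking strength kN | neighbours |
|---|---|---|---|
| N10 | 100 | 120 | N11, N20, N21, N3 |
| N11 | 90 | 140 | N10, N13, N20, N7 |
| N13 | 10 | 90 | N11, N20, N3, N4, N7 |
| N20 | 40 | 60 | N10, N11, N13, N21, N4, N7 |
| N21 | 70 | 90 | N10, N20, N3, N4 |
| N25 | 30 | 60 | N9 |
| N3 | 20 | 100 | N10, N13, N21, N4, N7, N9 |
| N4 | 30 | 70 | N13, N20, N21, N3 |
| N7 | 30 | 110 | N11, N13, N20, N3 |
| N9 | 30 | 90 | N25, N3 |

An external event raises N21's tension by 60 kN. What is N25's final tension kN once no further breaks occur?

Round 1 — N21 at 130 > 90. N21 snaps.
  N21 sheds 130 kN to N10, N20, N3, N4: 32 each (2 lost).
    N10: 100+32 = 132 > 120
    N20: 40+32 = 72 > 60
    N3: 20+32 = 52 ≤ 100
    N4: 30+32 = 62 ≤ 70
Round 2 — N10, N20 snap.
  N10 sheds 132 kN to N11, N3: 66 each.
    N11: 90+66 = 156 > 140
    N3: 52+66 = 118 > 100
  N20 sheds 72 kN to N11, N13, N4, N7: 18 each.
    N11: 156+18 = 174 > 140
    N13: 10+18 = 28 ≤ 90
    N4: 62+18 = 80 > 70
    N7: 30+18 = 48 ≤ 110
Round 3 — N11, N3, N4 snap.
  N11 sheds 174 kN to N13, N7: 87 each.
    N13: 28+87 = 115 > 90
    N7: 48+87 = 135 > 110
  N3 sheds 118 kN to N13, N7, N9: 39 each (1 lost).
    N13: 115+39 = 154 > 90
    N7: 135+39 = 174 > 110
    N9: 30+39 = 69 ≤ 90
  N4 sheds 80 kN to N13: 80 each.
    N13: 154+80 = 234 > 90
Round 4 — N13, N7 snap.
  N13 sheds 234 kN: no online neighbours, lost.
  N7 sheds 174 kN: no online neighbours, lost.
No further breaks.

30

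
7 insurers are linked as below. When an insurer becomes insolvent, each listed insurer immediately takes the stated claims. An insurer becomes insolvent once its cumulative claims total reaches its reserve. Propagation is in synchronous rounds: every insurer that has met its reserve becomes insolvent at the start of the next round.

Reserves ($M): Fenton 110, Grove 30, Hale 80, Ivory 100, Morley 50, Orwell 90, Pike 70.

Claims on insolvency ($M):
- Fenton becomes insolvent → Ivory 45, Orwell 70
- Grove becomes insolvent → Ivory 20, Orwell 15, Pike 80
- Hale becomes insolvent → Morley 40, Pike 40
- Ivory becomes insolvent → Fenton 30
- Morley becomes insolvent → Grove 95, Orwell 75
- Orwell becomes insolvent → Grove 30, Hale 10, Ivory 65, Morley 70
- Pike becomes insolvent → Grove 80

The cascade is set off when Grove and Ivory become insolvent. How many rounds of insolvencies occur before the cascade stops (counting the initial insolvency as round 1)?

Round 1 — Grove, Ivory become insolvent (initial).
  Fenton: +30 → 30 < 110
  Orwell: +15 → 15 < 90
  Pike: +80 → 80 ≥ 70
Round 2 — Pike becomes insolvent.
No further insolvencies.

2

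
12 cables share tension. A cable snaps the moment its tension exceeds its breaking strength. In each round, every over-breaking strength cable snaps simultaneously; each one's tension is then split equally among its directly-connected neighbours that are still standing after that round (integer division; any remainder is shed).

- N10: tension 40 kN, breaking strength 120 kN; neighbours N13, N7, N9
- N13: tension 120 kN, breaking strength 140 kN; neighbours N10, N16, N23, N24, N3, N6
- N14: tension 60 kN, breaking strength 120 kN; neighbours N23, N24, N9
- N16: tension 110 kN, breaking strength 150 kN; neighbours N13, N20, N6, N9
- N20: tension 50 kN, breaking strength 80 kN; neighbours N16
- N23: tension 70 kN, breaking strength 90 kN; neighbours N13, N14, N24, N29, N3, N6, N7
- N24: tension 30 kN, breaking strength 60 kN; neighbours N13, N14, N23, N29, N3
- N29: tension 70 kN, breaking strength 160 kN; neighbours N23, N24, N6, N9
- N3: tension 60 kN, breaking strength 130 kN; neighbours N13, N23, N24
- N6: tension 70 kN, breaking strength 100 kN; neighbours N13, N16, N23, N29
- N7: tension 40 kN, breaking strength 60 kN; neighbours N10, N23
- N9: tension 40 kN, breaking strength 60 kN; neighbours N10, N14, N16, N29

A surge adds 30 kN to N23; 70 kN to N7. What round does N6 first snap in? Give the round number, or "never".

4

Round 1 — N23 at 100 > 90; N7 at 110 > 60. N23, N7 snap.
  N23 sheds 100 kN to N13, N14, N24, N29, N3, N6: 16 each (4 lost).
    N13: 120+16 = 136 ≤ 140
    N14: 60+16 = 76 ≤ 120
    N24: 30+16 = 46 ≤ 60
    N29: 70+16 = 86 ≤ 160
    N3: 60+16 = 76 ≤ 130
    N6: 70+16 = 86 ≤ 100
  N7 sheds 110 kN to N10: 110 each.
    N10: 40+110 = 150 > 120
Round 2 — N10 snaps.
  N10 sheds 150 kN to N13, N9: 75 each.
    N13: 136+75 = 211 > 140
    N9: 40+75 = 115 > 60
Round 3 — N13, N9 snap.
  N13 sheds 211 kN to N16, N24, N3, N6: 52 each (3 lost).
    N16: 110+52 = 162 > 150
    N24: 46+52 = 98 > 60
    N3: 76+52 = 128 ≤ 130
    N6: 86+52 = 138 > 100
  N9 sheds 115 kN to N14, N16, N29: 38 each (1 lost).
    N14: 76+38 = 114 ≤ 120
    N16: 162+38 = 200 > 150
    N29: 86+38 = 124 ≤ 160
Round 4 — N16, N24, N6 snap.
  N16 sheds 200 kN to N20: 200 each.
    N20: 50+200 = 250 > 80
  N24 sheds 98 kN to N14, N29, N3: 32 each (2 lost).
    N14: 114+32 = 146 > 120
    N29: 124+32 = 156 ≤ 160
    N3: 128+32 = 160 > 130
  N6 sheds 138 kN to N29: 138 each.
    N29: 156+138 = 294 > 160
Round 5 — N14, N20, N29, N3 snap.
  N14 sheds 146 kN: no online neighbours, lost.
  N20 sheds 250 kN: no online neighbours, lost.
  N29 sheds 294 kN: no online neighbours, lost.
  N3 sheds 160 kN: no online neighbours, lost.
No further breaks.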